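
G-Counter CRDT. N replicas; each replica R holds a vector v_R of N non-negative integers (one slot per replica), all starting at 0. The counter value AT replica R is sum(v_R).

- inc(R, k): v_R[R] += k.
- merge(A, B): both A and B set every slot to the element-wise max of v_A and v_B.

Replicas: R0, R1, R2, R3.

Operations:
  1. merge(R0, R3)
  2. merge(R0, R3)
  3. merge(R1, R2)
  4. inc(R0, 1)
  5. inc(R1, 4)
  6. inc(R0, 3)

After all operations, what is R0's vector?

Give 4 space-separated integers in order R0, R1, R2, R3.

Op 1: merge R0<->R3 -> R0=(0,0,0,0) R3=(0,0,0,0)
Op 2: merge R0<->R3 -> R0=(0,0,0,0) R3=(0,0,0,0)
Op 3: merge R1<->R2 -> R1=(0,0,0,0) R2=(0,0,0,0)
Op 4: inc R0 by 1 -> R0=(1,0,0,0) value=1
Op 5: inc R1 by 4 -> R1=(0,4,0,0) value=4
Op 6: inc R0 by 3 -> R0=(4,0,0,0) value=4

Answer: 4 0 0 0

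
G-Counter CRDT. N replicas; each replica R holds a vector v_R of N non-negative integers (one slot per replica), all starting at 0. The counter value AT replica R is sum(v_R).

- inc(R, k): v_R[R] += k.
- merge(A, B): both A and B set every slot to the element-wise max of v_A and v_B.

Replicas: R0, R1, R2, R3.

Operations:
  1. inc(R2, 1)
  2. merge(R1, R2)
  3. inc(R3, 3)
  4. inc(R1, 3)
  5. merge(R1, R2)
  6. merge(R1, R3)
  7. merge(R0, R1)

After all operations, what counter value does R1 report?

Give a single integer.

Op 1: inc R2 by 1 -> R2=(0,0,1,0) value=1
Op 2: merge R1<->R2 -> R1=(0,0,1,0) R2=(0,0,1,0)
Op 3: inc R3 by 3 -> R3=(0,0,0,3) value=3
Op 4: inc R1 by 3 -> R1=(0,3,1,0) value=4
Op 5: merge R1<->R2 -> R1=(0,3,1,0) R2=(0,3,1,0)
Op 6: merge R1<->R3 -> R1=(0,3,1,3) R3=(0,3,1,3)
Op 7: merge R0<->R1 -> R0=(0,3,1,3) R1=(0,3,1,3)

Answer: 7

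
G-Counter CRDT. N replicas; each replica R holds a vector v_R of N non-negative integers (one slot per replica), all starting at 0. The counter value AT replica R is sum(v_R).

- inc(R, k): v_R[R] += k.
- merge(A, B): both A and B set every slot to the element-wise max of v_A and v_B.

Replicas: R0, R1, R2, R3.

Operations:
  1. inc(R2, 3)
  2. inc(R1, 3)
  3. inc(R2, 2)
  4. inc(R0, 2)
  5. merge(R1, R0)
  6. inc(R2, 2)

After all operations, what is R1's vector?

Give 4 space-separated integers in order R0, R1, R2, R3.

Answer: 2 3 0 0

Derivation:
Op 1: inc R2 by 3 -> R2=(0,0,3,0) value=3
Op 2: inc R1 by 3 -> R1=(0,3,0,0) value=3
Op 3: inc R2 by 2 -> R2=(0,0,5,0) value=5
Op 4: inc R0 by 2 -> R0=(2,0,0,0) value=2
Op 5: merge R1<->R0 -> R1=(2,3,0,0) R0=(2,3,0,0)
Op 6: inc R2 by 2 -> R2=(0,0,7,0) value=7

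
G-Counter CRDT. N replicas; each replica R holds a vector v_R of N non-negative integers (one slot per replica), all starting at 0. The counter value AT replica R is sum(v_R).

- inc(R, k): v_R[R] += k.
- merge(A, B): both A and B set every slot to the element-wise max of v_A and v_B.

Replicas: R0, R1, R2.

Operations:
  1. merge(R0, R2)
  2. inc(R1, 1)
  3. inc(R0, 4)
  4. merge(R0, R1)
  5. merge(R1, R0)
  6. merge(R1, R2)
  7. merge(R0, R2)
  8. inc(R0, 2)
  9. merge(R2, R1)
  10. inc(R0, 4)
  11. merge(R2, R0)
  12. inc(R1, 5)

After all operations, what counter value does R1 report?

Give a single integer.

Answer: 10

Derivation:
Op 1: merge R0<->R2 -> R0=(0,0,0) R2=(0,0,0)
Op 2: inc R1 by 1 -> R1=(0,1,0) value=1
Op 3: inc R0 by 4 -> R0=(4,0,0) value=4
Op 4: merge R0<->R1 -> R0=(4,1,0) R1=(4,1,0)
Op 5: merge R1<->R0 -> R1=(4,1,0) R0=(4,1,0)
Op 6: merge R1<->R2 -> R1=(4,1,0) R2=(4,1,0)
Op 7: merge R0<->R2 -> R0=(4,1,0) R2=(4,1,0)
Op 8: inc R0 by 2 -> R0=(6,1,0) value=7
Op 9: merge R2<->R1 -> R2=(4,1,0) R1=(4,1,0)
Op 10: inc R0 by 4 -> R0=(10,1,0) value=11
Op 11: merge R2<->R0 -> R2=(10,1,0) R0=(10,1,0)
Op 12: inc R1 by 5 -> R1=(4,6,0) value=10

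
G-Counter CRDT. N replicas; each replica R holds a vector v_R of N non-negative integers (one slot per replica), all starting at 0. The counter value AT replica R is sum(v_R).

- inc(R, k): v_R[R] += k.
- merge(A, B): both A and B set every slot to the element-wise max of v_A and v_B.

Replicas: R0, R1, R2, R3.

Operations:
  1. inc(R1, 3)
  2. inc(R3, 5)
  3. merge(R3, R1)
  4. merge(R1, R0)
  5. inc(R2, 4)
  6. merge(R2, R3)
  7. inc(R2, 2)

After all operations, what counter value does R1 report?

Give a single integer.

Answer: 8

Derivation:
Op 1: inc R1 by 3 -> R1=(0,3,0,0) value=3
Op 2: inc R3 by 5 -> R3=(0,0,0,5) value=5
Op 3: merge R3<->R1 -> R3=(0,3,0,5) R1=(0,3,0,5)
Op 4: merge R1<->R0 -> R1=(0,3,0,5) R0=(0,3,0,5)
Op 5: inc R2 by 4 -> R2=(0,0,4,0) value=4
Op 6: merge R2<->R3 -> R2=(0,3,4,5) R3=(0,3,4,5)
Op 7: inc R2 by 2 -> R2=(0,3,6,5) value=14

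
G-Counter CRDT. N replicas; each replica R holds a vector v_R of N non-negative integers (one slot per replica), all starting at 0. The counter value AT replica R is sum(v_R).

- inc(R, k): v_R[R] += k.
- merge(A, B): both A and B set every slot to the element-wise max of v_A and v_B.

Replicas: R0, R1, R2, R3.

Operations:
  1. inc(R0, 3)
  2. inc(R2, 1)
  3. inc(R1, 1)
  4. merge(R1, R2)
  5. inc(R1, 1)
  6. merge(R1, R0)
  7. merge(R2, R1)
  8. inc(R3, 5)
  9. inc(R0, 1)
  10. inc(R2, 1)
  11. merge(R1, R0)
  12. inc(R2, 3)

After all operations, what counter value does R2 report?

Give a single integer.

Answer: 10

Derivation:
Op 1: inc R0 by 3 -> R0=(3,0,0,0) value=3
Op 2: inc R2 by 1 -> R2=(0,0,1,0) value=1
Op 3: inc R1 by 1 -> R1=(0,1,0,0) value=1
Op 4: merge R1<->R2 -> R1=(0,1,1,0) R2=(0,1,1,0)
Op 5: inc R1 by 1 -> R1=(0,2,1,0) value=3
Op 6: merge R1<->R0 -> R1=(3,2,1,0) R0=(3,2,1,0)
Op 7: merge R2<->R1 -> R2=(3,2,1,0) R1=(3,2,1,0)
Op 8: inc R3 by 5 -> R3=(0,0,0,5) value=5
Op 9: inc R0 by 1 -> R0=(4,2,1,0) value=7
Op 10: inc R2 by 1 -> R2=(3,2,2,0) value=7
Op 11: merge R1<->R0 -> R1=(4,2,1,0) R0=(4,2,1,0)
Op 12: inc R2 by 3 -> R2=(3,2,5,0) value=10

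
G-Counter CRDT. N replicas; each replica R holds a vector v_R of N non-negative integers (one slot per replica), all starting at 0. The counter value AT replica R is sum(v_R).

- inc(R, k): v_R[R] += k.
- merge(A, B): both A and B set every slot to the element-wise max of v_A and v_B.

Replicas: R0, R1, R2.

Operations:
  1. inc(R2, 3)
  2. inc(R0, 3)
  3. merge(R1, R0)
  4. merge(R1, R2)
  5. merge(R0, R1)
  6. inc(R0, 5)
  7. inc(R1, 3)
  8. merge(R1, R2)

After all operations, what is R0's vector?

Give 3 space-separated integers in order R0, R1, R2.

Answer: 8 0 3

Derivation:
Op 1: inc R2 by 3 -> R2=(0,0,3) value=3
Op 2: inc R0 by 3 -> R0=(3,0,0) value=3
Op 3: merge R1<->R0 -> R1=(3,0,0) R0=(3,0,0)
Op 4: merge R1<->R2 -> R1=(3,0,3) R2=(3,0,3)
Op 5: merge R0<->R1 -> R0=(3,0,3) R1=(3,0,3)
Op 6: inc R0 by 5 -> R0=(8,0,3) value=11
Op 7: inc R1 by 3 -> R1=(3,3,3) value=9
Op 8: merge R1<->R2 -> R1=(3,3,3) R2=(3,3,3)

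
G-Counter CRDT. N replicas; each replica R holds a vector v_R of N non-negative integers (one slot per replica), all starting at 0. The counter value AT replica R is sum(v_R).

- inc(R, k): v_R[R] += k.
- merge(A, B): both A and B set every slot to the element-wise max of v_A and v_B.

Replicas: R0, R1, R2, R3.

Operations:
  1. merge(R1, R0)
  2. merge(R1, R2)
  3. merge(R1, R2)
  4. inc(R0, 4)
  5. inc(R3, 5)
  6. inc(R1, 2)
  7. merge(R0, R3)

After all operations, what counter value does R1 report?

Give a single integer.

Op 1: merge R1<->R0 -> R1=(0,0,0,0) R0=(0,0,0,0)
Op 2: merge R1<->R2 -> R1=(0,0,0,0) R2=(0,0,0,0)
Op 3: merge R1<->R2 -> R1=(0,0,0,0) R2=(0,0,0,0)
Op 4: inc R0 by 4 -> R0=(4,0,0,0) value=4
Op 5: inc R3 by 5 -> R3=(0,0,0,5) value=5
Op 6: inc R1 by 2 -> R1=(0,2,0,0) value=2
Op 7: merge R0<->R3 -> R0=(4,0,0,5) R3=(4,0,0,5)

Answer: 2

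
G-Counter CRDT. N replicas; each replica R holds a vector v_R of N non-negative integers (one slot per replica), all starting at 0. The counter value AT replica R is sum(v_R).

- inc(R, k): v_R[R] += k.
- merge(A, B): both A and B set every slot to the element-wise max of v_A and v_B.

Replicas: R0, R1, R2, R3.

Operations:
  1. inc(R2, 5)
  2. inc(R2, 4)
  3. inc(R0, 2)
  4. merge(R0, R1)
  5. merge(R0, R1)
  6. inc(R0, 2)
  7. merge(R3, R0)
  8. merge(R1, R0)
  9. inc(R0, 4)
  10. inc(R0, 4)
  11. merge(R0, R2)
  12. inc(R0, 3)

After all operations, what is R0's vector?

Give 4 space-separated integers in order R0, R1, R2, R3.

Op 1: inc R2 by 5 -> R2=(0,0,5,0) value=5
Op 2: inc R2 by 4 -> R2=(0,0,9,0) value=9
Op 3: inc R0 by 2 -> R0=(2,0,0,0) value=2
Op 4: merge R0<->R1 -> R0=(2,0,0,0) R1=(2,0,0,0)
Op 5: merge R0<->R1 -> R0=(2,0,0,0) R1=(2,0,0,0)
Op 6: inc R0 by 2 -> R0=(4,0,0,0) value=4
Op 7: merge R3<->R0 -> R3=(4,0,0,0) R0=(4,0,0,0)
Op 8: merge R1<->R0 -> R1=(4,0,0,0) R0=(4,0,0,0)
Op 9: inc R0 by 4 -> R0=(8,0,0,0) value=8
Op 10: inc R0 by 4 -> R0=(12,0,0,0) value=12
Op 11: merge R0<->R2 -> R0=(12,0,9,0) R2=(12,0,9,0)
Op 12: inc R0 by 3 -> R0=(15,0,9,0) value=24

Answer: 15 0 9 0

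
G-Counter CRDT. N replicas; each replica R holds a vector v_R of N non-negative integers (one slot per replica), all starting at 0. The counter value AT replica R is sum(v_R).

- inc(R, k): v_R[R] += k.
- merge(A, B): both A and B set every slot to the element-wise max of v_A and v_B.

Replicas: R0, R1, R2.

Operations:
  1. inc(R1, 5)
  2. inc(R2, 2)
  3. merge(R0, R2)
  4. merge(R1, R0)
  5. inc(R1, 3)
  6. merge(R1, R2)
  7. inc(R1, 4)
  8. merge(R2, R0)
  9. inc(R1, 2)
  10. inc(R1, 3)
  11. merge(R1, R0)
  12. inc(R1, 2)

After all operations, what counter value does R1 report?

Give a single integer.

Op 1: inc R1 by 5 -> R1=(0,5,0) value=5
Op 2: inc R2 by 2 -> R2=(0,0,2) value=2
Op 3: merge R0<->R2 -> R0=(0,0,2) R2=(0,0,2)
Op 4: merge R1<->R0 -> R1=(0,5,2) R0=(0,5,2)
Op 5: inc R1 by 3 -> R1=(0,8,2) value=10
Op 6: merge R1<->R2 -> R1=(0,8,2) R2=(0,8,2)
Op 7: inc R1 by 4 -> R1=(0,12,2) value=14
Op 8: merge R2<->R0 -> R2=(0,8,2) R0=(0,8,2)
Op 9: inc R1 by 2 -> R1=(0,14,2) value=16
Op 10: inc R1 by 3 -> R1=(0,17,2) value=19
Op 11: merge R1<->R0 -> R1=(0,17,2) R0=(0,17,2)
Op 12: inc R1 by 2 -> R1=(0,19,2) value=21

Answer: 21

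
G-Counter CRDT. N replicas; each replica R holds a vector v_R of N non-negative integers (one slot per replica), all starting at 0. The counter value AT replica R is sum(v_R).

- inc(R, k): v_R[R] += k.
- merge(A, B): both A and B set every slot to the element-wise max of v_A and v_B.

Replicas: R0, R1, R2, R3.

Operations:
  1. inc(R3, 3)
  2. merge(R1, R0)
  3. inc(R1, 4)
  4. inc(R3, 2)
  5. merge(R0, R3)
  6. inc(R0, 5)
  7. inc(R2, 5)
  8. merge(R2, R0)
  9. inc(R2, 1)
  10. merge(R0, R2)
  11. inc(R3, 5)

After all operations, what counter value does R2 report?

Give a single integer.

Op 1: inc R3 by 3 -> R3=(0,0,0,3) value=3
Op 2: merge R1<->R0 -> R1=(0,0,0,0) R0=(0,0,0,0)
Op 3: inc R1 by 4 -> R1=(0,4,0,0) value=4
Op 4: inc R3 by 2 -> R3=(0,0,0,5) value=5
Op 5: merge R0<->R3 -> R0=(0,0,0,5) R3=(0,0,0,5)
Op 6: inc R0 by 5 -> R0=(5,0,0,5) value=10
Op 7: inc R2 by 5 -> R2=(0,0,5,0) value=5
Op 8: merge R2<->R0 -> R2=(5,0,5,5) R0=(5,0,5,5)
Op 9: inc R2 by 1 -> R2=(5,0,6,5) value=16
Op 10: merge R0<->R2 -> R0=(5,0,6,5) R2=(5,0,6,5)
Op 11: inc R3 by 5 -> R3=(0,0,0,10) value=10

Answer: 16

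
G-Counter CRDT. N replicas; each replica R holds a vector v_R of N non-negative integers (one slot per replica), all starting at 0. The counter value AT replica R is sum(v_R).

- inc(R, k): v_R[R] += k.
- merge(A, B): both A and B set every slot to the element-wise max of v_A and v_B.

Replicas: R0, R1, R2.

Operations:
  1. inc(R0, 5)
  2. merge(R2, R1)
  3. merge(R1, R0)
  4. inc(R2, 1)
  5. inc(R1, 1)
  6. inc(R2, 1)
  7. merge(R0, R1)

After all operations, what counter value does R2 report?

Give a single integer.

Op 1: inc R0 by 5 -> R0=(5,0,0) value=5
Op 2: merge R2<->R1 -> R2=(0,0,0) R1=(0,0,0)
Op 3: merge R1<->R0 -> R1=(5,0,0) R0=(5,0,0)
Op 4: inc R2 by 1 -> R2=(0,0,1) value=1
Op 5: inc R1 by 1 -> R1=(5,1,0) value=6
Op 6: inc R2 by 1 -> R2=(0,0,2) value=2
Op 7: merge R0<->R1 -> R0=(5,1,0) R1=(5,1,0)

Answer: 2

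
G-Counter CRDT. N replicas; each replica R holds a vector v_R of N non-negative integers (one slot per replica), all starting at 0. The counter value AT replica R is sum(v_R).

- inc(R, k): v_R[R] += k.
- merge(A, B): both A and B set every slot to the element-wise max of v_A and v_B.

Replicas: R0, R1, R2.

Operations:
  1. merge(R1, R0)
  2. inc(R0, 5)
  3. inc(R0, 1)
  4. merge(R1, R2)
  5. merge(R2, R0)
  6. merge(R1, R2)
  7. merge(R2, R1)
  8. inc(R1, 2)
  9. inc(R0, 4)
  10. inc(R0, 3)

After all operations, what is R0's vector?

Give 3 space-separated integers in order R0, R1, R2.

Op 1: merge R1<->R0 -> R1=(0,0,0) R0=(0,0,0)
Op 2: inc R0 by 5 -> R0=(5,0,0) value=5
Op 3: inc R0 by 1 -> R0=(6,0,0) value=6
Op 4: merge R1<->R2 -> R1=(0,0,0) R2=(0,0,0)
Op 5: merge R2<->R0 -> R2=(6,0,0) R0=(6,0,0)
Op 6: merge R1<->R2 -> R1=(6,0,0) R2=(6,0,0)
Op 7: merge R2<->R1 -> R2=(6,0,0) R1=(6,0,0)
Op 8: inc R1 by 2 -> R1=(6,2,0) value=8
Op 9: inc R0 by 4 -> R0=(10,0,0) value=10
Op 10: inc R0 by 3 -> R0=(13,0,0) value=13

Answer: 13 0 0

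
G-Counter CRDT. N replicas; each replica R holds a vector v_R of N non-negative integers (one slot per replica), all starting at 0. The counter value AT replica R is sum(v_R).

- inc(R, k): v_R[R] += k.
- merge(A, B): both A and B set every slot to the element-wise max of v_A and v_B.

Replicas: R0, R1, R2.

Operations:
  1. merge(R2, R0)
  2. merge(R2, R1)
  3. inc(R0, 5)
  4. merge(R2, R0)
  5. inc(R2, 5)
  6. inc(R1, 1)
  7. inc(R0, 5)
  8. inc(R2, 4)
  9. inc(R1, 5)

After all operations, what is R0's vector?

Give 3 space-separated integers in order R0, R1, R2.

Op 1: merge R2<->R0 -> R2=(0,0,0) R0=(0,0,0)
Op 2: merge R2<->R1 -> R2=(0,0,0) R1=(0,0,0)
Op 3: inc R0 by 5 -> R0=(5,0,0) value=5
Op 4: merge R2<->R0 -> R2=(5,0,0) R0=(5,0,0)
Op 5: inc R2 by 5 -> R2=(5,0,5) value=10
Op 6: inc R1 by 1 -> R1=(0,1,0) value=1
Op 7: inc R0 by 5 -> R0=(10,0,0) value=10
Op 8: inc R2 by 4 -> R2=(5,0,9) value=14
Op 9: inc R1 by 5 -> R1=(0,6,0) value=6

Answer: 10 0 0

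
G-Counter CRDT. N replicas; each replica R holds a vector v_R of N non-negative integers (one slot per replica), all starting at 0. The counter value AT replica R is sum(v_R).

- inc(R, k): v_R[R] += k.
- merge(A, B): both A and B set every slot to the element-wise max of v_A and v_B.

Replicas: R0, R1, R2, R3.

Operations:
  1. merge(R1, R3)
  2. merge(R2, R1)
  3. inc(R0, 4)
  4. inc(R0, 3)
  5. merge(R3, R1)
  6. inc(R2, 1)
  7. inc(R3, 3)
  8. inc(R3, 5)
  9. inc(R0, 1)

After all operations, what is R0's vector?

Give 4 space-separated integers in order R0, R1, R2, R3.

Answer: 8 0 0 0

Derivation:
Op 1: merge R1<->R3 -> R1=(0,0,0,0) R3=(0,0,0,0)
Op 2: merge R2<->R1 -> R2=(0,0,0,0) R1=(0,0,0,0)
Op 3: inc R0 by 4 -> R0=(4,0,0,0) value=4
Op 4: inc R0 by 3 -> R0=(7,0,0,0) value=7
Op 5: merge R3<->R1 -> R3=(0,0,0,0) R1=(0,0,0,0)
Op 6: inc R2 by 1 -> R2=(0,0,1,0) value=1
Op 7: inc R3 by 3 -> R3=(0,0,0,3) value=3
Op 8: inc R3 by 5 -> R3=(0,0,0,8) value=8
Op 9: inc R0 by 1 -> R0=(8,0,0,0) value=8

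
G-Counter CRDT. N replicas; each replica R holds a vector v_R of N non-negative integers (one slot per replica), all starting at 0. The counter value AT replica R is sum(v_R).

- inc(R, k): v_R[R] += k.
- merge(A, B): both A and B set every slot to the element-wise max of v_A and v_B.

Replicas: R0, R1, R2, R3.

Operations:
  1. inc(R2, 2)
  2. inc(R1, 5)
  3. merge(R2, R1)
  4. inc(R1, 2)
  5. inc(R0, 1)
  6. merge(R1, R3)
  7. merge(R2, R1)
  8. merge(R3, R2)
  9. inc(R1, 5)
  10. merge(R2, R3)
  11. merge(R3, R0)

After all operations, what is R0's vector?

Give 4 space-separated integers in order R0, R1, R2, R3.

Answer: 1 7 2 0

Derivation:
Op 1: inc R2 by 2 -> R2=(0,0,2,0) value=2
Op 2: inc R1 by 5 -> R1=(0,5,0,0) value=5
Op 3: merge R2<->R1 -> R2=(0,5,2,0) R1=(0,5,2,0)
Op 4: inc R1 by 2 -> R1=(0,7,2,0) value=9
Op 5: inc R0 by 1 -> R0=(1,0,0,0) value=1
Op 6: merge R1<->R3 -> R1=(0,7,2,0) R3=(0,7,2,0)
Op 7: merge R2<->R1 -> R2=(0,7,2,0) R1=(0,7,2,0)
Op 8: merge R3<->R2 -> R3=(0,7,2,0) R2=(0,7,2,0)
Op 9: inc R1 by 5 -> R1=(0,12,2,0) value=14
Op 10: merge R2<->R3 -> R2=(0,7,2,0) R3=(0,7,2,0)
Op 11: merge R3<->R0 -> R3=(1,7,2,0) R0=(1,7,2,0)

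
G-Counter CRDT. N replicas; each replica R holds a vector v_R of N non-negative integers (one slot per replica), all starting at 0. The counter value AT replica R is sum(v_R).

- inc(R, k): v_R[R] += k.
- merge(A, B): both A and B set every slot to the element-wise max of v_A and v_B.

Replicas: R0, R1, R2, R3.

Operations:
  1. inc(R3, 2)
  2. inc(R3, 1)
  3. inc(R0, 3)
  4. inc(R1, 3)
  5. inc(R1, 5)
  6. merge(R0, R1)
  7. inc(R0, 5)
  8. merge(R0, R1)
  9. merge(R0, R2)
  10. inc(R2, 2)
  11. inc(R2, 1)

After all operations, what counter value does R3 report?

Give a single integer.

Op 1: inc R3 by 2 -> R3=(0,0,0,2) value=2
Op 2: inc R3 by 1 -> R3=(0,0,0,3) value=3
Op 3: inc R0 by 3 -> R0=(3,0,0,0) value=3
Op 4: inc R1 by 3 -> R1=(0,3,0,0) value=3
Op 5: inc R1 by 5 -> R1=(0,8,0,0) value=8
Op 6: merge R0<->R1 -> R0=(3,8,0,0) R1=(3,8,0,0)
Op 7: inc R0 by 5 -> R0=(8,8,0,0) value=16
Op 8: merge R0<->R1 -> R0=(8,8,0,0) R1=(8,8,0,0)
Op 9: merge R0<->R2 -> R0=(8,8,0,0) R2=(8,8,0,0)
Op 10: inc R2 by 2 -> R2=(8,8,2,0) value=18
Op 11: inc R2 by 1 -> R2=(8,8,3,0) value=19

Answer: 3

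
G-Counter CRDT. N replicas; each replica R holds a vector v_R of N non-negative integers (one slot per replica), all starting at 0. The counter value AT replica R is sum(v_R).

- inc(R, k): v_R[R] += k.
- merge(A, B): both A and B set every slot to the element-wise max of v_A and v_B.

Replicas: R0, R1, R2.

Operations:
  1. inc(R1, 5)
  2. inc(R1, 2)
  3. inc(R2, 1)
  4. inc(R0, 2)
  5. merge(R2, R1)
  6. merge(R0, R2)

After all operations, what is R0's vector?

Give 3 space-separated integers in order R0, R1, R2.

Op 1: inc R1 by 5 -> R1=(0,5,0) value=5
Op 2: inc R1 by 2 -> R1=(0,7,0) value=7
Op 3: inc R2 by 1 -> R2=(0,0,1) value=1
Op 4: inc R0 by 2 -> R0=(2,0,0) value=2
Op 5: merge R2<->R1 -> R2=(0,7,1) R1=(0,7,1)
Op 6: merge R0<->R2 -> R0=(2,7,1) R2=(2,7,1)

Answer: 2 7 1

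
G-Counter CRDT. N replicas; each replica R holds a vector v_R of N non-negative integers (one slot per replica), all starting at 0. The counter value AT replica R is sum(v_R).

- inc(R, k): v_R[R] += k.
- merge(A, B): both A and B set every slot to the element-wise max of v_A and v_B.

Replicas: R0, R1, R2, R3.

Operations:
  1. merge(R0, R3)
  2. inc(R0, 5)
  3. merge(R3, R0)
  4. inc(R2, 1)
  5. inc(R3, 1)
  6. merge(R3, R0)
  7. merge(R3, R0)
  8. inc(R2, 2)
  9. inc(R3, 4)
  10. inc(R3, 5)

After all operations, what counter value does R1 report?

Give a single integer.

Answer: 0

Derivation:
Op 1: merge R0<->R3 -> R0=(0,0,0,0) R3=(0,0,0,0)
Op 2: inc R0 by 5 -> R0=(5,0,0,0) value=5
Op 3: merge R3<->R0 -> R3=(5,0,0,0) R0=(5,0,0,0)
Op 4: inc R2 by 1 -> R2=(0,0,1,0) value=1
Op 5: inc R3 by 1 -> R3=(5,0,0,1) value=6
Op 6: merge R3<->R0 -> R3=(5,0,0,1) R0=(5,0,0,1)
Op 7: merge R3<->R0 -> R3=(5,0,0,1) R0=(5,0,0,1)
Op 8: inc R2 by 2 -> R2=(0,0,3,0) value=3
Op 9: inc R3 by 4 -> R3=(5,0,0,5) value=10
Op 10: inc R3 by 5 -> R3=(5,0,0,10) value=15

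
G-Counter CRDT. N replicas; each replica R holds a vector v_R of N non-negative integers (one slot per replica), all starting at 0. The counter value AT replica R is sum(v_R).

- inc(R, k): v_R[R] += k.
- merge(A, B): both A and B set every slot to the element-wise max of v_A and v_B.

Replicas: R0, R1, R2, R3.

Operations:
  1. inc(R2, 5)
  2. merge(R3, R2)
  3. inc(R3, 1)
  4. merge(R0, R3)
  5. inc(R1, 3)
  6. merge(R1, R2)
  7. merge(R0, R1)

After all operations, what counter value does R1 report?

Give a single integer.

Answer: 9

Derivation:
Op 1: inc R2 by 5 -> R2=(0,0,5,0) value=5
Op 2: merge R3<->R2 -> R3=(0,0,5,0) R2=(0,0,5,0)
Op 3: inc R3 by 1 -> R3=(0,0,5,1) value=6
Op 4: merge R0<->R3 -> R0=(0,0,5,1) R3=(0,0,5,1)
Op 5: inc R1 by 3 -> R1=(0,3,0,0) value=3
Op 6: merge R1<->R2 -> R1=(0,3,5,0) R2=(0,3,5,0)
Op 7: merge R0<->R1 -> R0=(0,3,5,1) R1=(0,3,5,1)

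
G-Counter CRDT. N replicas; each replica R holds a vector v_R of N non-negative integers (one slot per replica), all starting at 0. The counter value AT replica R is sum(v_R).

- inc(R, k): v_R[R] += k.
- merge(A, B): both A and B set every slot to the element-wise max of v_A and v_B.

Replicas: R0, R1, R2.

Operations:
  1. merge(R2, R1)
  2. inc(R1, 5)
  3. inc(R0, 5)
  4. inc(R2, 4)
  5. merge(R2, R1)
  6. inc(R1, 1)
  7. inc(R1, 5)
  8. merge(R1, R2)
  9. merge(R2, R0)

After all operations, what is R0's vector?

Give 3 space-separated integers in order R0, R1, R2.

Op 1: merge R2<->R1 -> R2=(0,0,0) R1=(0,0,0)
Op 2: inc R1 by 5 -> R1=(0,5,0) value=5
Op 3: inc R0 by 5 -> R0=(5,0,0) value=5
Op 4: inc R2 by 4 -> R2=(0,0,4) value=4
Op 5: merge R2<->R1 -> R2=(0,5,4) R1=(0,5,4)
Op 6: inc R1 by 1 -> R1=(0,6,4) value=10
Op 7: inc R1 by 5 -> R1=(0,11,4) value=15
Op 8: merge R1<->R2 -> R1=(0,11,4) R2=(0,11,4)
Op 9: merge R2<->R0 -> R2=(5,11,4) R0=(5,11,4)

Answer: 5 11 4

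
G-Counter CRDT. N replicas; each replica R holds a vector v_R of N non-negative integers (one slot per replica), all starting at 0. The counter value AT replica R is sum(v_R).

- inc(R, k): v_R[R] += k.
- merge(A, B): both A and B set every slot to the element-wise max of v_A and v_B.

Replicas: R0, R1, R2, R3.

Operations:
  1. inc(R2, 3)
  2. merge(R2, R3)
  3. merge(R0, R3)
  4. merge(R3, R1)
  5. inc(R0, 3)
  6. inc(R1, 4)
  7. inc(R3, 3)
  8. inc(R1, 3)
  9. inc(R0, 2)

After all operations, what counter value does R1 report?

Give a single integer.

Answer: 10

Derivation:
Op 1: inc R2 by 3 -> R2=(0,0,3,0) value=3
Op 2: merge R2<->R3 -> R2=(0,0,3,0) R3=(0,0,3,0)
Op 3: merge R0<->R3 -> R0=(0,0,3,0) R3=(0,0,3,0)
Op 4: merge R3<->R1 -> R3=(0,0,3,0) R1=(0,0,3,0)
Op 5: inc R0 by 3 -> R0=(3,0,3,0) value=6
Op 6: inc R1 by 4 -> R1=(0,4,3,0) value=7
Op 7: inc R3 by 3 -> R3=(0,0,3,3) value=6
Op 8: inc R1 by 3 -> R1=(0,7,3,0) value=10
Op 9: inc R0 by 2 -> R0=(5,0,3,0) value=8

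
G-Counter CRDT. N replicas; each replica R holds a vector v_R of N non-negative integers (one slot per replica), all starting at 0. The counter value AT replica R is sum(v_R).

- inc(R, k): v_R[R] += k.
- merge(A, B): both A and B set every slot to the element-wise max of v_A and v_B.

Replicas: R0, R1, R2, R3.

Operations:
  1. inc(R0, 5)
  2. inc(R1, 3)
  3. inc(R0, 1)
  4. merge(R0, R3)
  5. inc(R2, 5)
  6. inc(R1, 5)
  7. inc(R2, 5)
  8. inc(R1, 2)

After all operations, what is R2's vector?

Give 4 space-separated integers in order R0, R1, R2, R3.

Answer: 0 0 10 0

Derivation:
Op 1: inc R0 by 5 -> R0=(5,0,0,0) value=5
Op 2: inc R1 by 3 -> R1=(0,3,0,0) value=3
Op 3: inc R0 by 1 -> R0=(6,0,0,0) value=6
Op 4: merge R0<->R3 -> R0=(6,0,0,0) R3=(6,0,0,0)
Op 5: inc R2 by 5 -> R2=(0,0,5,0) value=5
Op 6: inc R1 by 5 -> R1=(0,8,0,0) value=8
Op 7: inc R2 by 5 -> R2=(0,0,10,0) value=10
Op 8: inc R1 by 2 -> R1=(0,10,0,0) value=10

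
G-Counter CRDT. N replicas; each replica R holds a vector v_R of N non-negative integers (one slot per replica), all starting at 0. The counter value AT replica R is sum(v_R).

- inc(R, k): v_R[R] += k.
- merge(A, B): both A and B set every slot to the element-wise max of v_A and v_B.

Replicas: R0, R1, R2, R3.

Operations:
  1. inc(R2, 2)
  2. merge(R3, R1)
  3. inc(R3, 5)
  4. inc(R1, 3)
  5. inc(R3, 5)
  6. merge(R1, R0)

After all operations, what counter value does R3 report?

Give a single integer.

Op 1: inc R2 by 2 -> R2=(0,0,2,0) value=2
Op 2: merge R3<->R1 -> R3=(0,0,0,0) R1=(0,0,0,0)
Op 3: inc R3 by 5 -> R3=(0,0,0,5) value=5
Op 4: inc R1 by 3 -> R1=(0,3,0,0) value=3
Op 5: inc R3 by 5 -> R3=(0,0,0,10) value=10
Op 6: merge R1<->R0 -> R1=(0,3,0,0) R0=(0,3,0,0)

Answer: 10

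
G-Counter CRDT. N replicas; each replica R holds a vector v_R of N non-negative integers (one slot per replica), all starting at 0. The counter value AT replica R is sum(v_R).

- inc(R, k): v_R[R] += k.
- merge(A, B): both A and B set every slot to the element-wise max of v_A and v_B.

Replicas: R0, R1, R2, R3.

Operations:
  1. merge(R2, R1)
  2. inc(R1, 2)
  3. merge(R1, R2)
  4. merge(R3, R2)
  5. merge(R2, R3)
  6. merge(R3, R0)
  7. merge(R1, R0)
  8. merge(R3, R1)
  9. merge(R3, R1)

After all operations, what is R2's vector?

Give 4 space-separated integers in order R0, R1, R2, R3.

Op 1: merge R2<->R1 -> R2=(0,0,0,0) R1=(0,0,0,0)
Op 2: inc R1 by 2 -> R1=(0,2,0,0) value=2
Op 3: merge R1<->R2 -> R1=(0,2,0,0) R2=(0,2,0,0)
Op 4: merge R3<->R2 -> R3=(0,2,0,0) R2=(0,2,0,0)
Op 5: merge R2<->R3 -> R2=(0,2,0,0) R3=(0,2,0,0)
Op 6: merge R3<->R0 -> R3=(0,2,0,0) R0=(0,2,0,0)
Op 7: merge R1<->R0 -> R1=(0,2,0,0) R0=(0,2,0,0)
Op 8: merge R3<->R1 -> R3=(0,2,0,0) R1=(0,2,0,0)
Op 9: merge R3<->R1 -> R3=(0,2,0,0) R1=(0,2,0,0)

Answer: 0 2 0 0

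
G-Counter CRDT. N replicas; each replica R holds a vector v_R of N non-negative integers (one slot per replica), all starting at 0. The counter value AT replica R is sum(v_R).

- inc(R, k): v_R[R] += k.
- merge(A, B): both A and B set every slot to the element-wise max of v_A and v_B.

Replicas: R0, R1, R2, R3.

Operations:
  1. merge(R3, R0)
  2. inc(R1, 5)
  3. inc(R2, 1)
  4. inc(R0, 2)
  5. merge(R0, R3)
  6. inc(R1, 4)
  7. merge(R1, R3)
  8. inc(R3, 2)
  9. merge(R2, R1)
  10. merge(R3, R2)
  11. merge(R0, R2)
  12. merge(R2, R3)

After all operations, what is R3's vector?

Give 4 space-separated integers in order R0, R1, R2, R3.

Op 1: merge R3<->R0 -> R3=(0,0,0,0) R0=(0,0,0,0)
Op 2: inc R1 by 5 -> R1=(0,5,0,0) value=5
Op 3: inc R2 by 1 -> R2=(0,0,1,0) value=1
Op 4: inc R0 by 2 -> R0=(2,0,0,0) value=2
Op 5: merge R0<->R3 -> R0=(2,0,0,0) R3=(2,0,0,0)
Op 6: inc R1 by 4 -> R1=(0,9,0,0) value=9
Op 7: merge R1<->R3 -> R1=(2,9,0,0) R3=(2,9,0,0)
Op 8: inc R3 by 2 -> R3=(2,9,0,2) value=13
Op 9: merge R2<->R1 -> R2=(2,9,1,0) R1=(2,9,1,0)
Op 10: merge R3<->R2 -> R3=(2,9,1,2) R2=(2,9,1,2)
Op 11: merge R0<->R2 -> R0=(2,9,1,2) R2=(2,9,1,2)
Op 12: merge R2<->R3 -> R2=(2,9,1,2) R3=(2,9,1,2)

Answer: 2 9 1 2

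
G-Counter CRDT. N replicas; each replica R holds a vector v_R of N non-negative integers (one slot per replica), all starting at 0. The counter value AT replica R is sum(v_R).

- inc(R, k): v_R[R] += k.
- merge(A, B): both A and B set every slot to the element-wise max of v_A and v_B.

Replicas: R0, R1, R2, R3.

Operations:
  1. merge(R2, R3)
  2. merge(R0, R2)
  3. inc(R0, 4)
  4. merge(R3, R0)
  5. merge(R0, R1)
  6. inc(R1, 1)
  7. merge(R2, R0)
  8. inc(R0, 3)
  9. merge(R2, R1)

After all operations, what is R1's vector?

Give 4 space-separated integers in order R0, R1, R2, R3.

Op 1: merge R2<->R3 -> R2=(0,0,0,0) R3=(0,0,0,0)
Op 2: merge R0<->R2 -> R0=(0,0,0,0) R2=(0,0,0,0)
Op 3: inc R0 by 4 -> R0=(4,0,0,0) value=4
Op 4: merge R3<->R0 -> R3=(4,0,0,0) R0=(4,0,0,0)
Op 5: merge R0<->R1 -> R0=(4,0,0,0) R1=(4,0,0,0)
Op 6: inc R1 by 1 -> R1=(4,1,0,0) value=5
Op 7: merge R2<->R0 -> R2=(4,0,0,0) R0=(4,0,0,0)
Op 8: inc R0 by 3 -> R0=(7,0,0,0) value=7
Op 9: merge R2<->R1 -> R2=(4,1,0,0) R1=(4,1,0,0)

Answer: 4 1 0 0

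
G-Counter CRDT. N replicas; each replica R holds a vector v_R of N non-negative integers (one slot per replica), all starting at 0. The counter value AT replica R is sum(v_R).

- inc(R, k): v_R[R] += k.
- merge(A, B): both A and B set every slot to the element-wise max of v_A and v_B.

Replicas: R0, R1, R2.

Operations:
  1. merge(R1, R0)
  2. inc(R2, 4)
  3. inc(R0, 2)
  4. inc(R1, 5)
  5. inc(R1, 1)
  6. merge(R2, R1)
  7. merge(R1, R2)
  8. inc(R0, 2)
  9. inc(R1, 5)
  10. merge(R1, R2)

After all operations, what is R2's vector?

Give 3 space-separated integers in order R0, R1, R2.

Answer: 0 11 4

Derivation:
Op 1: merge R1<->R0 -> R1=(0,0,0) R0=(0,0,0)
Op 2: inc R2 by 4 -> R2=(0,0,4) value=4
Op 3: inc R0 by 2 -> R0=(2,0,0) value=2
Op 4: inc R1 by 5 -> R1=(0,5,0) value=5
Op 5: inc R1 by 1 -> R1=(0,6,0) value=6
Op 6: merge R2<->R1 -> R2=(0,6,4) R1=(0,6,4)
Op 7: merge R1<->R2 -> R1=(0,6,4) R2=(0,6,4)
Op 8: inc R0 by 2 -> R0=(4,0,0) value=4
Op 9: inc R1 by 5 -> R1=(0,11,4) value=15
Op 10: merge R1<->R2 -> R1=(0,11,4) R2=(0,11,4)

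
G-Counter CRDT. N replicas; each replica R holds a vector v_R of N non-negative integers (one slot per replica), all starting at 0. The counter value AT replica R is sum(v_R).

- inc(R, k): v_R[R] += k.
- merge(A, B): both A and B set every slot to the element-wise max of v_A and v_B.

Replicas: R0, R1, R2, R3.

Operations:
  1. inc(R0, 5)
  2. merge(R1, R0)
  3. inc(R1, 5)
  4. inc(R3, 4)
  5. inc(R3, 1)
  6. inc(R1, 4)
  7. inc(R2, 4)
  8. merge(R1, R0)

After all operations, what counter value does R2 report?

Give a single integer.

Op 1: inc R0 by 5 -> R0=(5,0,0,0) value=5
Op 2: merge R1<->R0 -> R1=(5,0,0,0) R0=(5,0,0,0)
Op 3: inc R1 by 5 -> R1=(5,5,0,0) value=10
Op 4: inc R3 by 4 -> R3=(0,0,0,4) value=4
Op 5: inc R3 by 1 -> R3=(0,0,0,5) value=5
Op 6: inc R1 by 4 -> R1=(5,9,0,0) value=14
Op 7: inc R2 by 4 -> R2=(0,0,4,0) value=4
Op 8: merge R1<->R0 -> R1=(5,9,0,0) R0=(5,9,0,0)

Answer: 4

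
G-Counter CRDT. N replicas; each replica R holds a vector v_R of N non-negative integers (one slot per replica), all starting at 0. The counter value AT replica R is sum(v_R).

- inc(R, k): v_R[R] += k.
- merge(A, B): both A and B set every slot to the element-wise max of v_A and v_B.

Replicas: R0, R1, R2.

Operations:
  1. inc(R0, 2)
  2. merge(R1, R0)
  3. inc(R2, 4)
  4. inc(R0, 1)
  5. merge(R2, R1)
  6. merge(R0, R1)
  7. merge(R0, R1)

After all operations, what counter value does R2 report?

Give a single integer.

Op 1: inc R0 by 2 -> R0=(2,0,0) value=2
Op 2: merge R1<->R0 -> R1=(2,0,0) R0=(2,0,0)
Op 3: inc R2 by 4 -> R2=(0,0,4) value=4
Op 4: inc R0 by 1 -> R0=(3,0,0) value=3
Op 5: merge R2<->R1 -> R2=(2,0,4) R1=(2,0,4)
Op 6: merge R0<->R1 -> R0=(3,0,4) R1=(3,0,4)
Op 7: merge R0<->R1 -> R0=(3,0,4) R1=(3,0,4)

Answer: 6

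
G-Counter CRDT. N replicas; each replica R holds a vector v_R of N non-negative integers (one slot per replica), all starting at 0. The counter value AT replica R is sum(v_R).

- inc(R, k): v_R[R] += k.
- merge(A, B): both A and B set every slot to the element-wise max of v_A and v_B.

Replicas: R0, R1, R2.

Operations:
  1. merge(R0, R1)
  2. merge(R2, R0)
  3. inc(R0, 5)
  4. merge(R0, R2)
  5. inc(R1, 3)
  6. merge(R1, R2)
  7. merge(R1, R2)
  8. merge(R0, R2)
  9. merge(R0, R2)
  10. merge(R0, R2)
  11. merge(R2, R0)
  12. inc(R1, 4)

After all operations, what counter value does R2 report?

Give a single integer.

Op 1: merge R0<->R1 -> R0=(0,0,0) R1=(0,0,0)
Op 2: merge R2<->R0 -> R2=(0,0,0) R0=(0,0,0)
Op 3: inc R0 by 5 -> R0=(5,0,0) value=5
Op 4: merge R0<->R2 -> R0=(5,0,0) R2=(5,0,0)
Op 5: inc R1 by 3 -> R1=(0,3,0) value=3
Op 6: merge R1<->R2 -> R1=(5,3,0) R2=(5,3,0)
Op 7: merge R1<->R2 -> R1=(5,3,0) R2=(5,3,0)
Op 8: merge R0<->R2 -> R0=(5,3,0) R2=(5,3,0)
Op 9: merge R0<->R2 -> R0=(5,3,0) R2=(5,3,0)
Op 10: merge R0<->R2 -> R0=(5,3,0) R2=(5,3,0)
Op 11: merge R2<->R0 -> R2=(5,3,0) R0=(5,3,0)
Op 12: inc R1 by 4 -> R1=(5,7,0) value=12

Answer: 8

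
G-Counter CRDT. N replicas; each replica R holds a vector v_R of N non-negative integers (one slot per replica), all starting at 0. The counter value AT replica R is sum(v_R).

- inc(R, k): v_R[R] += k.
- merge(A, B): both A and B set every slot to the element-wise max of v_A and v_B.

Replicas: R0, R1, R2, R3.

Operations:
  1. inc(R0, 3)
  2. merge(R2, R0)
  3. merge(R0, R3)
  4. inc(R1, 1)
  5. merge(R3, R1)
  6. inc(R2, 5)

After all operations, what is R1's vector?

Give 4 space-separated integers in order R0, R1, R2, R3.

Op 1: inc R0 by 3 -> R0=(3,0,0,0) value=3
Op 2: merge R2<->R0 -> R2=(3,0,0,0) R0=(3,0,0,0)
Op 3: merge R0<->R3 -> R0=(3,0,0,0) R3=(3,0,0,0)
Op 4: inc R1 by 1 -> R1=(0,1,0,0) value=1
Op 5: merge R3<->R1 -> R3=(3,1,0,0) R1=(3,1,0,0)
Op 6: inc R2 by 5 -> R2=(3,0,5,0) value=8

Answer: 3 1 0 0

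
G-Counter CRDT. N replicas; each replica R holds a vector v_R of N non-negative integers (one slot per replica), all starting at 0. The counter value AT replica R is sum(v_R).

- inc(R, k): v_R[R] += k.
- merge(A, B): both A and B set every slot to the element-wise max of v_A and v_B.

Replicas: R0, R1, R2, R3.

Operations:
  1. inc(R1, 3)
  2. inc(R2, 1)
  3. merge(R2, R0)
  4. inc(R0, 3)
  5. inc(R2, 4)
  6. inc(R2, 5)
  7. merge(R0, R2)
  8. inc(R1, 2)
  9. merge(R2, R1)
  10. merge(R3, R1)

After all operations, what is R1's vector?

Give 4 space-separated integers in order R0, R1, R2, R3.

Op 1: inc R1 by 3 -> R1=(0,3,0,0) value=3
Op 2: inc R2 by 1 -> R2=(0,0,1,0) value=1
Op 3: merge R2<->R0 -> R2=(0,0,1,0) R0=(0,0,1,0)
Op 4: inc R0 by 3 -> R0=(3,0,1,0) value=4
Op 5: inc R2 by 4 -> R2=(0,0,5,0) value=5
Op 6: inc R2 by 5 -> R2=(0,0,10,0) value=10
Op 7: merge R0<->R2 -> R0=(3,0,10,0) R2=(3,0,10,0)
Op 8: inc R1 by 2 -> R1=(0,5,0,0) value=5
Op 9: merge R2<->R1 -> R2=(3,5,10,0) R1=(3,5,10,0)
Op 10: merge R3<->R1 -> R3=(3,5,10,0) R1=(3,5,10,0)

Answer: 3 5 10 0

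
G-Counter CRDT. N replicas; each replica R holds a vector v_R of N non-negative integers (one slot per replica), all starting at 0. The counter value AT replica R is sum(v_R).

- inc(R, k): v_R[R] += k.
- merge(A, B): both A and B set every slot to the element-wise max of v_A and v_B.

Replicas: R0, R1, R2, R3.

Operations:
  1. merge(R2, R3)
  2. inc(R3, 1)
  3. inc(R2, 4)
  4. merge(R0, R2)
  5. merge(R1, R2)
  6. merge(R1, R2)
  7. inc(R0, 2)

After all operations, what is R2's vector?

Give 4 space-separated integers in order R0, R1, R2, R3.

Answer: 0 0 4 0

Derivation:
Op 1: merge R2<->R3 -> R2=(0,0,0,0) R3=(0,0,0,0)
Op 2: inc R3 by 1 -> R3=(0,0,0,1) value=1
Op 3: inc R2 by 4 -> R2=(0,0,4,0) value=4
Op 4: merge R0<->R2 -> R0=(0,0,4,0) R2=(0,0,4,0)
Op 5: merge R1<->R2 -> R1=(0,0,4,0) R2=(0,0,4,0)
Op 6: merge R1<->R2 -> R1=(0,0,4,0) R2=(0,0,4,0)
Op 7: inc R0 by 2 -> R0=(2,0,4,0) value=6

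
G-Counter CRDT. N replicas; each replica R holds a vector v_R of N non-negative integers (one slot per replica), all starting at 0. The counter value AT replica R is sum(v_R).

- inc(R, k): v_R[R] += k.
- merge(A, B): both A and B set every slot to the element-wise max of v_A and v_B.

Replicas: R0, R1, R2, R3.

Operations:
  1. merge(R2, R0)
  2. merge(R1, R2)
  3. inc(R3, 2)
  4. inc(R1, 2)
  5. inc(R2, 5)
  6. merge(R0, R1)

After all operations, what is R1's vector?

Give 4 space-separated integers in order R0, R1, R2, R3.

Op 1: merge R2<->R0 -> R2=(0,0,0,0) R0=(0,0,0,0)
Op 2: merge R1<->R2 -> R1=(0,0,0,0) R2=(0,0,0,0)
Op 3: inc R3 by 2 -> R3=(0,0,0,2) value=2
Op 4: inc R1 by 2 -> R1=(0,2,0,0) value=2
Op 5: inc R2 by 5 -> R2=(0,0,5,0) value=5
Op 6: merge R0<->R1 -> R0=(0,2,0,0) R1=(0,2,0,0)

Answer: 0 2 0 0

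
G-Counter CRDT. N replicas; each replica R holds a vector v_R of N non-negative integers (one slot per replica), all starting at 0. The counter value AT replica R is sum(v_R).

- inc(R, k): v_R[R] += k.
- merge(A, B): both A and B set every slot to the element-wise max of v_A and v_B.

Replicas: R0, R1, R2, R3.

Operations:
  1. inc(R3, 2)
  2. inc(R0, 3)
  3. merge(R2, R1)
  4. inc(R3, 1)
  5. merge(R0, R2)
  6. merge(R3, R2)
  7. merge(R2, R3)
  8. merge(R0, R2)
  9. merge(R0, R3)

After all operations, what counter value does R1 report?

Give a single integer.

Op 1: inc R3 by 2 -> R3=(0,0,0,2) value=2
Op 2: inc R0 by 3 -> R0=(3,0,0,0) value=3
Op 3: merge R2<->R1 -> R2=(0,0,0,0) R1=(0,0,0,0)
Op 4: inc R3 by 1 -> R3=(0,0,0,3) value=3
Op 5: merge R0<->R2 -> R0=(3,0,0,0) R2=(3,0,0,0)
Op 6: merge R3<->R2 -> R3=(3,0,0,3) R2=(3,0,0,3)
Op 7: merge R2<->R3 -> R2=(3,0,0,3) R3=(3,0,0,3)
Op 8: merge R0<->R2 -> R0=(3,0,0,3) R2=(3,0,0,3)
Op 9: merge R0<->R3 -> R0=(3,0,0,3) R3=(3,0,0,3)

Answer: 0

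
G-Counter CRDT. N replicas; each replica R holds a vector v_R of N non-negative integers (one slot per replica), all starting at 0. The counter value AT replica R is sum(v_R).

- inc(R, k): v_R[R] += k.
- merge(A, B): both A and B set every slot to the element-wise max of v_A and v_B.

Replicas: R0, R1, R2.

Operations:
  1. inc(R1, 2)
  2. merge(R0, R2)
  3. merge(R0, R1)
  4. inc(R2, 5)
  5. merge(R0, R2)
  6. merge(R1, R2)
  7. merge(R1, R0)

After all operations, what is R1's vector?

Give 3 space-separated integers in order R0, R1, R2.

Answer: 0 2 5

Derivation:
Op 1: inc R1 by 2 -> R1=(0,2,0) value=2
Op 2: merge R0<->R2 -> R0=(0,0,0) R2=(0,0,0)
Op 3: merge R0<->R1 -> R0=(0,2,0) R1=(0,2,0)
Op 4: inc R2 by 5 -> R2=(0,0,5) value=5
Op 5: merge R0<->R2 -> R0=(0,2,5) R2=(0,2,5)
Op 6: merge R1<->R2 -> R1=(0,2,5) R2=(0,2,5)
Op 7: merge R1<->R0 -> R1=(0,2,5) R0=(0,2,5)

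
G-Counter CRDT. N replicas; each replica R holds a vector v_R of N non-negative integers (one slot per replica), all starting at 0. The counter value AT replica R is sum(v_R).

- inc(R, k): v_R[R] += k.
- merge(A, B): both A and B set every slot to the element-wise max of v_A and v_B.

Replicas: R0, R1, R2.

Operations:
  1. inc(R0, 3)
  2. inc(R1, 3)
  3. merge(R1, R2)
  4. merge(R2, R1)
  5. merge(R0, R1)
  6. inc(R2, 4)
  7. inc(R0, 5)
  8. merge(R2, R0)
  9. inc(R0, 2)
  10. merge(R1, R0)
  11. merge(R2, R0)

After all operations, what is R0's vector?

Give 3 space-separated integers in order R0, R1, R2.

Op 1: inc R0 by 3 -> R0=(3,0,0) value=3
Op 2: inc R1 by 3 -> R1=(0,3,0) value=3
Op 3: merge R1<->R2 -> R1=(0,3,0) R2=(0,3,0)
Op 4: merge R2<->R1 -> R2=(0,3,0) R1=(0,3,0)
Op 5: merge R0<->R1 -> R0=(3,3,0) R1=(3,3,0)
Op 6: inc R2 by 4 -> R2=(0,3,4) value=7
Op 7: inc R0 by 5 -> R0=(8,3,0) value=11
Op 8: merge R2<->R0 -> R2=(8,3,4) R0=(8,3,4)
Op 9: inc R0 by 2 -> R0=(10,3,4) value=17
Op 10: merge R1<->R0 -> R1=(10,3,4) R0=(10,3,4)
Op 11: merge R2<->R0 -> R2=(10,3,4) R0=(10,3,4)

Answer: 10 3 4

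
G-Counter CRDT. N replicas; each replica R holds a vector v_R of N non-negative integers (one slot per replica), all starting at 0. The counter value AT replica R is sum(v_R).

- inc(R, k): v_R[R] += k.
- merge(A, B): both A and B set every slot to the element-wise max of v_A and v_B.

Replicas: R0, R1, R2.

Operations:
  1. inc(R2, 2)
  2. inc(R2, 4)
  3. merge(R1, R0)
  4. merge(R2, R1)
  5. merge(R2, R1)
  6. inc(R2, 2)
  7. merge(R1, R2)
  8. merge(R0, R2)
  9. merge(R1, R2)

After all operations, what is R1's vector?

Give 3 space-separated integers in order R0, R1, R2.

Answer: 0 0 8

Derivation:
Op 1: inc R2 by 2 -> R2=(0,0,2) value=2
Op 2: inc R2 by 4 -> R2=(0,0,6) value=6
Op 3: merge R1<->R0 -> R1=(0,0,0) R0=(0,0,0)
Op 4: merge R2<->R1 -> R2=(0,0,6) R1=(0,0,6)
Op 5: merge R2<->R1 -> R2=(0,0,6) R1=(0,0,6)
Op 6: inc R2 by 2 -> R2=(0,0,8) value=8
Op 7: merge R1<->R2 -> R1=(0,0,8) R2=(0,0,8)
Op 8: merge R0<->R2 -> R0=(0,0,8) R2=(0,0,8)
Op 9: merge R1<->R2 -> R1=(0,0,8) R2=(0,0,8)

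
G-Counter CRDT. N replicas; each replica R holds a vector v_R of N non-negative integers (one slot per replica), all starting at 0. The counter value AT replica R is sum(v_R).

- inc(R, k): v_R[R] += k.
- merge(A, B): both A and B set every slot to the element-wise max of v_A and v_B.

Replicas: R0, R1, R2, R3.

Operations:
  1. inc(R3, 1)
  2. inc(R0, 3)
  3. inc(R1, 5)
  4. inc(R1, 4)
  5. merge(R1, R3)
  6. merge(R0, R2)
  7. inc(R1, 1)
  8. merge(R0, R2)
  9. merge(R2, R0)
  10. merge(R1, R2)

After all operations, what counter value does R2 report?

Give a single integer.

Answer: 14

Derivation:
Op 1: inc R3 by 1 -> R3=(0,0,0,1) value=1
Op 2: inc R0 by 3 -> R0=(3,0,0,0) value=3
Op 3: inc R1 by 5 -> R1=(0,5,0,0) value=5
Op 4: inc R1 by 4 -> R1=(0,9,0,0) value=9
Op 5: merge R1<->R3 -> R1=(0,9,0,1) R3=(0,9,0,1)
Op 6: merge R0<->R2 -> R0=(3,0,0,0) R2=(3,0,0,0)
Op 7: inc R1 by 1 -> R1=(0,10,0,1) value=11
Op 8: merge R0<->R2 -> R0=(3,0,0,0) R2=(3,0,0,0)
Op 9: merge R2<->R0 -> R2=(3,0,0,0) R0=(3,0,0,0)
Op 10: merge R1<->R2 -> R1=(3,10,0,1) R2=(3,10,0,1)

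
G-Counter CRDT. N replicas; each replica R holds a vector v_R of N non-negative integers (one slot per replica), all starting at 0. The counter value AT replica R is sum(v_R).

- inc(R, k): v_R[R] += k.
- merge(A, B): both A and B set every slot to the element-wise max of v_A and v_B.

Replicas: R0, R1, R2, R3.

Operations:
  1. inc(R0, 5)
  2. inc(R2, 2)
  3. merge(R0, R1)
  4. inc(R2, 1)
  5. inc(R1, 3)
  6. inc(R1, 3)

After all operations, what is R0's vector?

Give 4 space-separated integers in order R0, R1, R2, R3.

Answer: 5 0 0 0

Derivation:
Op 1: inc R0 by 5 -> R0=(5,0,0,0) value=5
Op 2: inc R2 by 2 -> R2=(0,0,2,0) value=2
Op 3: merge R0<->R1 -> R0=(5,0,0,0) R1=(5,0,0,0)
Op 4: inc R2 by 1 -> R2=(0,0,3,0) value=3
Op 5: inc R1 by 3 -> R1=(5,3,0,0) value=8
Op 6: inc R1 by 3 -> R1=(5,6,0,0) value=11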